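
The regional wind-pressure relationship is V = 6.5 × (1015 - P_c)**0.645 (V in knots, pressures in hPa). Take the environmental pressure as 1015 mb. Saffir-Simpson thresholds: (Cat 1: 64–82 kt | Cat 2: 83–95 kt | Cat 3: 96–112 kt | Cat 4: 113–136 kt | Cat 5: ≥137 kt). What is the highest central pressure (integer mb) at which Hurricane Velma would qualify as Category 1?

980 mb

Category 1 begins at V = 64 kt.
Required ΔP = (64/6.5)^(1/0.645) = 9.846^1.550 ≈ 34.67 mb.
P_c ≤ 1015 − 34.67 = 980.33, so the highest integer P_c is 980 mb.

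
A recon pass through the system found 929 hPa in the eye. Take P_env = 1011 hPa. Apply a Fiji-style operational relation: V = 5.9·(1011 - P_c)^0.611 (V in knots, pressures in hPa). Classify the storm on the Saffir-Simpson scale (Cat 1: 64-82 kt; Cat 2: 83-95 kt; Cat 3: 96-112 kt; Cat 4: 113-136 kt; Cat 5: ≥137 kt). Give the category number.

2

ΔP = 1011 − 929 = 82 hPa.
V ≈ 5.9 × 82^0.611 = 5.9 × 14.77 ≈ 87 kt.
87 kt falls in the Category 2 band.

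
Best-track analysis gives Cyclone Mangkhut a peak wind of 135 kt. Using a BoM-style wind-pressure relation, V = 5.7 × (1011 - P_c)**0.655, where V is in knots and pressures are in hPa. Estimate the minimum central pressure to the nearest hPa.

ΔP = (V / 5.7)^(1/0.655) = (135/5.7)^1.527.
135/5.7 = 23.684; 23.684^1.527 ≈ 125.43 hPa.
P_c = 1011 − 125.43 = 885.57 ≈ 886 hPa.

886 hPa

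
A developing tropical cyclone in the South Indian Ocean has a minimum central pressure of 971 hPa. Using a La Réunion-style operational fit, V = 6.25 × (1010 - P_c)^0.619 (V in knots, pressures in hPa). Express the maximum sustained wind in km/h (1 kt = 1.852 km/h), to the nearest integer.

ΔP = 1010 − 971 = 39 hPa.
V ≈ 6.25 × 39^0.619 = 6.25 × 9.658 ≈ 60.360 kt.
60.360 × 1.852 ≈ 111.79 km/h → 112 km/h.

112 km/h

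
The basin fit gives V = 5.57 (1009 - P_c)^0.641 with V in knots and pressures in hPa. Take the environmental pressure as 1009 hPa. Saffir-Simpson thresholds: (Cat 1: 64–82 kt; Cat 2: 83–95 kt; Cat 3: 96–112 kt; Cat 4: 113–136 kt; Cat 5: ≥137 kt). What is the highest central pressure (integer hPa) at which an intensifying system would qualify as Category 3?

Category 3 begins at V = 96 kt.
Required ΔP = (96/5.57)^(1/0.641) = 17.235^1.560 ≈ 84.90 hPa.
P_c ≤ 1009 − 84.90 = 924.10, so the highest integer P_c is 924 hPa.

924 hPa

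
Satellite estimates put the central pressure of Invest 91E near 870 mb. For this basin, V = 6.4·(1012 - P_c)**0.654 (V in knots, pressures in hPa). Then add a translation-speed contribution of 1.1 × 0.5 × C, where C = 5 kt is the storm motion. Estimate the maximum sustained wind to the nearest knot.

166 kt

ΔP = 1012 − 870 = 142 mb.
142^0.654 ≈ 25.562.
V ≈ 6.4 × 25.562 ≈ 163.6 kt.
Translation term: 1.1 × 0.5 × 5 = 2.75 kt.
Corrected V ≈ 166.35 kt → 166 kt.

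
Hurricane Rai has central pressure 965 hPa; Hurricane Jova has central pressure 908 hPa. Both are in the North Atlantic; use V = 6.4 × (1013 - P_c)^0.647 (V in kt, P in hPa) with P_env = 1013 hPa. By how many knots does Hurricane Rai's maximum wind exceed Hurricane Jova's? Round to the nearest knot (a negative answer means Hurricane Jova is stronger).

-52 kt

Hurricane Rai: ΔP = 48; V ≈ 6.4 × 48^0.647 ≈ 78.33 kt.
Hurricane Jova: ΔP = 105; V ≈ 6.4 × 105^0.647 ≈ 129.98 kt.
Difference ≈ 78.33 − 129.98 = -51.65 → -52 kt.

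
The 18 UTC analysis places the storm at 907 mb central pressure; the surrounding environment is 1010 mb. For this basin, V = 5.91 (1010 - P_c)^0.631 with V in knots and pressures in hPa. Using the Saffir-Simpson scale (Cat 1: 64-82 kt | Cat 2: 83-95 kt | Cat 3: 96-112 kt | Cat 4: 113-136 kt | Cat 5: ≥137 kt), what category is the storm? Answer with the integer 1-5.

3

ΔP = 1010 − 907 = 103 mb.
V ≈ 5.91 × 103^0.631 = 5.91 × 18.63 ≈ 110 kt.
110 kt falls in the Category 3 band.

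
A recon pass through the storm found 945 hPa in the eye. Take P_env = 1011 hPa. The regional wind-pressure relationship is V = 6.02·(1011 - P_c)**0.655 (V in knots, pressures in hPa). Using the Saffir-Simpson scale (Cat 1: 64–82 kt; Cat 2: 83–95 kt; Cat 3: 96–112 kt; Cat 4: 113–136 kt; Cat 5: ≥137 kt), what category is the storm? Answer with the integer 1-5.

ΔP = 1011 − 945 = 66 hPa.
V ≈ 6.02 × 66^0.655 = 6.02 × 15.55 ≈ 94 kt.
94 kt falls in the Category 2 band.

2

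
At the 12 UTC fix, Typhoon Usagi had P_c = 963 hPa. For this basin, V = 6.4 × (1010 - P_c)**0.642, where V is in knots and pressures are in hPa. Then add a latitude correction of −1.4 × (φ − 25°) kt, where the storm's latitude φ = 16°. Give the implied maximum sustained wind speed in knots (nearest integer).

ΔP = 1010 − 963 = 47 hPa.
47^0.642 ≈ 11.844.
V ≈ 6.4 × 11.844 ≈ 75.8 kt.
Latitude correction: −1.4 × (16 − 25) = 12.6 kt.
Corrected V ≈ 88.4 kt → 88 kt.

88 kt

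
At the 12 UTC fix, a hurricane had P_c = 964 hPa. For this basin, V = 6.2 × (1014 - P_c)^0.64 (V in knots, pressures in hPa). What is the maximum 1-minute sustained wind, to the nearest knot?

76 kt

ΔP = 1014 − 964 = 50 hPa.
50^0.64 ≈ 12.228.
V ≈ 6.2 × 12.228 ≈ 75.8 kt.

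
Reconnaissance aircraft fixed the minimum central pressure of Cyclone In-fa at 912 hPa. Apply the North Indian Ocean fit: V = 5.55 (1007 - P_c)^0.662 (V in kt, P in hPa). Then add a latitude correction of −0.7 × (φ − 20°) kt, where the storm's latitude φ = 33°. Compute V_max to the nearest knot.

104 kt

ΔP = 1007 − 912 = 95 hPa.
95^0.662 ≈ 20.382.
V ≈ 5.55 × 20.382 ≈ 113.1 kt.
Latitude correction: −0.7 × (33 − 20) = -9.1 kt.
Corrected V ≈ 104 kt → 104 kt.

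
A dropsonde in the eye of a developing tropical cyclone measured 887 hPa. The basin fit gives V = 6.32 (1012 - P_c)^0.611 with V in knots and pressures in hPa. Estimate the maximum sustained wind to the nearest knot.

ΔP = 1012 − 887 = 125 hPa.
125^0.611 ≈ 19.108.
V ≈ 6.32 × 19.108 ≈ 120.8 kt.

121 kt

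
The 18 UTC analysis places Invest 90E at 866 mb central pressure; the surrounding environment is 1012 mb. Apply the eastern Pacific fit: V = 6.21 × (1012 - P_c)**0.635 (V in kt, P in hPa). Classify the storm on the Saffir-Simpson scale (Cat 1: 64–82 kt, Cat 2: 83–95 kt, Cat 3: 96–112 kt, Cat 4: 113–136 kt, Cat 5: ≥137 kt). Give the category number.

5

ΔP = 1012 − 866 = 146 mb.
V ≈ 6.21 × 146^0.635 = 6.21 × 23.68 ≈ 147 kt.
147 kt falls in the Category 5 band.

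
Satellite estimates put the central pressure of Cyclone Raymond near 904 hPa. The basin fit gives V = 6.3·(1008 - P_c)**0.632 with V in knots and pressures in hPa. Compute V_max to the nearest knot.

ΔP = 1008 − 904 = 104 hPa.
104^0.632 ≈ 18.826.
V ≈ 6.3 × 18.826 ≈ 118.6 kt.

119 kt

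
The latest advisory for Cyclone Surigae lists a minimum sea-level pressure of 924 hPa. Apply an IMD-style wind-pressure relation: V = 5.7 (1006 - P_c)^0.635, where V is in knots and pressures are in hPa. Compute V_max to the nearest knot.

94 kt

ΔP = 1006 − 924 = 82 hPa.
82^0.635 ≈ 16.416.
V ≈ 5.7 × 16.416 ≈ 93.6 kt.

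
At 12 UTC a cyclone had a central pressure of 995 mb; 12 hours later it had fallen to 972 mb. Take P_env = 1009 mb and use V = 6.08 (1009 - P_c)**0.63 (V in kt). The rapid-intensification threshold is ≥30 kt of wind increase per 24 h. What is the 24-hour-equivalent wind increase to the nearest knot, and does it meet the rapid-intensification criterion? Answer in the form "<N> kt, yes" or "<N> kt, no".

V₁: ΔP = 14, V ≈ 6.08 × 14^0.63 ≈ 32.06 kt.
V₂: ΔP = 37, V ≈ 6.08 × 37^0.63 ≈ 59.14 kt.
ΔV over 12 h = 27.08 kt → 24 h equivalent = 27.08 × 24/12 ≈ 54.16 kt.
54 kt ≥ 30 kt ⇒ rapid intensification.

54 kt, yes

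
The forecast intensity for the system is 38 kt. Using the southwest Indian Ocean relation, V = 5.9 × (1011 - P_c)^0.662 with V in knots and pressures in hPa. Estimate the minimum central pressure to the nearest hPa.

994 hPa

ΔP = (V / 5.9)^(1/0.662) = (38/5.9)^1.511.
38/5.9 = 6.441; 6.441^1.511 ≈ 16.67 hPa.
P_c = 1011 − 16.67 = 994.33 ≈ 994 hPa.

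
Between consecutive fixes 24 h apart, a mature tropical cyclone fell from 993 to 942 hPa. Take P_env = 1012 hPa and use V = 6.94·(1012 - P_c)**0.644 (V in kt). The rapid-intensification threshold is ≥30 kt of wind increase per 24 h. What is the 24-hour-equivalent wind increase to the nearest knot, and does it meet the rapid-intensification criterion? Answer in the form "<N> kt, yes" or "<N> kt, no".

61 kt, yes

V₁: ΔP = 19, V ≈ 6.94 × 19^0.644 ≈ 46.22 kt.
V₂: ΔP = 70, V ≈ 6.94 × 70^0.644 ≈ 107.05 kt.
ΔV over 24 h = 60.83 kt → 24 h equivalent = 60.83 × 24/24 ≈ 60.83 kt.
61 kt ≥ 30 kt ⇒ rapid intensification.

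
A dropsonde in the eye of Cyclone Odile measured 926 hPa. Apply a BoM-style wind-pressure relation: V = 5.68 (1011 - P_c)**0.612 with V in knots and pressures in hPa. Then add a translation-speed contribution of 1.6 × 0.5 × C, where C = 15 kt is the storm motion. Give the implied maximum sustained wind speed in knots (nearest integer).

ΔP = 1011 − 926 = 85 hPa.
85^0.612 ≈ 15.164.
V ≈ 5.68 × 15.164 ≈ 86.1 kt.
Translation term: 1.6 × 0.5 × 15 = 12 kt.
Corrected V ≈ 98.1 kt → 98 kt.

98 kt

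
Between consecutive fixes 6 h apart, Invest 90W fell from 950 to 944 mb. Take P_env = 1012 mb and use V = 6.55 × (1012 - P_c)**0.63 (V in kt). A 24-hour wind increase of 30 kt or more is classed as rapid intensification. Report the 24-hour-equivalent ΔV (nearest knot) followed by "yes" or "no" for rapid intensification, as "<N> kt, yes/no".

V₁: ΔP = 62, V ≈ 6.55 × 62^0.63 ≈ 88.20 kt.
V₂: ΔP = 68, V ≈ 6.55 × 68^0.63 ≈ 93.48 kt.
ΔV over 6 h = 5.28 kt → 24 h equivalent = 5.28 × 24/6 ≈ 21.12 kt.
21 kt < 30 kt ⇒ not rapid intensification.

21 kt, no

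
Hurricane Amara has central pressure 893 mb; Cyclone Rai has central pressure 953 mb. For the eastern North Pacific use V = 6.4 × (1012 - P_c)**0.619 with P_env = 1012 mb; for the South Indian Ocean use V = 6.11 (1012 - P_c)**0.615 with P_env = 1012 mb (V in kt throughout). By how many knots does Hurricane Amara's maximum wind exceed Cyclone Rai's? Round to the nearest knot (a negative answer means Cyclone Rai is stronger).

48 kt

Hurricane Amara: ΔP = 119; V ≈ 6.4 × 119^0.619 ≈ 123.29 kt.
Cyclone Rai: ΔP = 59; V ≈ 6.11 × 59^0.615 ≈ 75.01 kt.
Difference ≈ 123.29 − 75.01 = 48.28 → 48 kt.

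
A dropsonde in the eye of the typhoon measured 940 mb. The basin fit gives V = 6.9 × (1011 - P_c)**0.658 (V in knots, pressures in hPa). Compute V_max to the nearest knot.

ΔP = 1011 − 940 = 71 mb.
71^0.658 ≈ 16.524.
V ≈ 6.9 × 16.524 ≈ 114.0 kt.

114 kt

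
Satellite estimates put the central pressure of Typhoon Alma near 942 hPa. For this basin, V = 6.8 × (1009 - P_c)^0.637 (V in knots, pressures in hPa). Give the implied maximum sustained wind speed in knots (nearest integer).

99 kt

ΔP = 1009 − 942 = 67 hPa.
67^0.637 ≈ 14.562.
V ≈ 6.8 × 14.562 ≈ 99.0 kt.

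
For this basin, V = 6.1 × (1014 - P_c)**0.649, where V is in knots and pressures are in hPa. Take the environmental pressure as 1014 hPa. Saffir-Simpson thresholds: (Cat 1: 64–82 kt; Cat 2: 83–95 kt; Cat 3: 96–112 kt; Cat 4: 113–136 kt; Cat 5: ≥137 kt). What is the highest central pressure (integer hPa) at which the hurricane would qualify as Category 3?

Category 3 begins at V = 96 kt.
Required ΔP = (96/6.1)^(1/0.649) = 15.738^1.541 ≈ 69.87 hPa.
P_c ≤ 1014 − 69.87 = 944.13, so the highest integer P_c is 944 hPa.

944 hPa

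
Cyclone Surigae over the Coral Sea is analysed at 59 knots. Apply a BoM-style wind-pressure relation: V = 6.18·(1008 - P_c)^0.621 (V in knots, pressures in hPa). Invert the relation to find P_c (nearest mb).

ΔP = (V / 6.18)^(1/0.621) = (59/6.18)^1.610.
59/6.18 = 9.547; 9.547^1.610 ≈ 37.83 mb.
P_c = 1008 − 37.83 = 970.17 ≈ 970 mb.

970 mb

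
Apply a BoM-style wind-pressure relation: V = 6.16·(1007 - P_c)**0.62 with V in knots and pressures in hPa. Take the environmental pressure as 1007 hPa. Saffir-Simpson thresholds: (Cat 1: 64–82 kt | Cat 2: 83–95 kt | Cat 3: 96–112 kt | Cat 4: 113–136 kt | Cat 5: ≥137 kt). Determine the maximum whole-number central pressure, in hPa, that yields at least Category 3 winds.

Category 3 begins at V = 96 kt.
Required ΔP = (96/6.16)^(1/0.62) = 15.584^1.613 ≈ 83.89 hPa.
P_c ≤ 1007 − 83.89 = 923.11, so the highest integer P_c is 923 hPa.

923 hPa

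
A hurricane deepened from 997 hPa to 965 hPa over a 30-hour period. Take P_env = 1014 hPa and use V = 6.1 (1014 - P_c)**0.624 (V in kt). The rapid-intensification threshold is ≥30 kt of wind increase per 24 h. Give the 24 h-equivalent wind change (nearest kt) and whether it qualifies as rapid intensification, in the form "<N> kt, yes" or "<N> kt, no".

V₁: ΔP = 17, V ≈ 6.1 × 17^0.624 ≈ 35.74 kt.
V₂: ΔP = 49, V ≈ 6.1 × 49^0.624 ≈ 69.19 kt.
ΔV over 30 h = 33.45 kt → 24 h equivalent = 33.45 × 24/30 ≈ 26.76 kt.
27 kt < 30 kt ⇒ not rapid intensification.

27 kt, no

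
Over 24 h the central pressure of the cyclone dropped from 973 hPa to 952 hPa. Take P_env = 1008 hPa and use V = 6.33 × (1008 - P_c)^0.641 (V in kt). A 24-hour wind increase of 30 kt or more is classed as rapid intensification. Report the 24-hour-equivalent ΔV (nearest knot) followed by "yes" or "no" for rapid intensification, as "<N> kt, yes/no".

22 kt, no

V₁: ΔP = 35, V ≈ 6.33 × 35^0.641 ≈ 61.82 kt.
V₂: ΔP = 56, V ≈ 6.33 × 56^0.641 ≈ 83.56 kt.
ΔV over 24 h = 21.74 kt → 24 h equivalent = 21.74 × 24/24 ≈ 21.74 kt.
22 kt < 30 kt ⇒ not rapid intensification.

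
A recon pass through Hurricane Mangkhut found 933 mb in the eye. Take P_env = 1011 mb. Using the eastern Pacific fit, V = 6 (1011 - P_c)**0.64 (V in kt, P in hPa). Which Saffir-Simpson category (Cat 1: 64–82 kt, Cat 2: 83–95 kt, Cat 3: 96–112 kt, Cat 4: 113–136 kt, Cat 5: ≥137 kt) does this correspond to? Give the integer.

3

ΔP = 1011 − 933 = 78 mb.
V ≈ 6 × 78^0.64 = 6 × 16.25 ≈ 98 kt.
98 kt falls in the Category 3 band.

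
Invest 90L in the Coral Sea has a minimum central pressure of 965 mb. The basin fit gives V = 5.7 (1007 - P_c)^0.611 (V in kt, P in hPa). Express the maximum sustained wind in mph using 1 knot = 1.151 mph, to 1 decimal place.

ΔP = 1007 − 965 = 42 mb.
V ≈ 5.7 × 42^0.611 = 5.7 × 9.813 ≈ 55.935 kt.
55.935 × 1.151 ≈ 64.38 mph → 64.4 mph.

64.4 mph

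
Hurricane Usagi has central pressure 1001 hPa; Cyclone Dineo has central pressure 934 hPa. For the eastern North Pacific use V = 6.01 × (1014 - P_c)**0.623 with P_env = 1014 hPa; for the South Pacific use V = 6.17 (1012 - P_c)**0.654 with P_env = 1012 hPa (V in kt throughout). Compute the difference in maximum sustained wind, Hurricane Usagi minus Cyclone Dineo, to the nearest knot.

-77 kt

Hurricane Usagi: ΔP = 13; V ≈ 6.01 × 13^0.623 ≈ 29.71 kt.
Cyclone Dineo: ΔP = 78; V ≈ 6.17 × 78^0.654 ≈ 106.59 kt.
Difference ≈ 29.71 − 106.59 = -76.88 → -77 kt.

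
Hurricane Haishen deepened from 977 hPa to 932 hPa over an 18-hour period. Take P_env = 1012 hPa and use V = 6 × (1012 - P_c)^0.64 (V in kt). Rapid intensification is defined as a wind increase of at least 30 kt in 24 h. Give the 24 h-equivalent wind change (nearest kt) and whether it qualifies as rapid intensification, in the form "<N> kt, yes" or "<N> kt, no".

V₁: ΔP = 35, V ≈ 6 × 35^0.64 ≈ 58.39 kt.
V₂: ΔP = 80, V ≈ 6 × 80^0.64 ≈ 99.11 kt.
ΔV over 18 h = 40.72 kt → 24 h equivalent = 40.72 × 24/18 ≈ 54.29 kt.
54 kt ≥ 30 kt ⇒ rapid intensification.

54 kt, yes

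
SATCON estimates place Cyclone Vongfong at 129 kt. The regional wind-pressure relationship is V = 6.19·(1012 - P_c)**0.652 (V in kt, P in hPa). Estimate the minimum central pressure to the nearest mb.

907 mb

ΔP = (V / 6.19)^(1/0.652) = (129/6.19)^1.534.
129/6.19 = 20.840; 20.840^1.534 ≈ 105.40 mb.
P_c = 1012 − 105.40 = 906.60 ≈ 907 mb.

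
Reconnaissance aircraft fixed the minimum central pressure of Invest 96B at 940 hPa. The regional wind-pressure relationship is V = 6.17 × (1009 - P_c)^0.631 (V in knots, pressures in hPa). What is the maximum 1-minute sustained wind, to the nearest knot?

ΔP = 1009 − 940 = 69 hPa.
69^0.631 ≈ 14.465.
V ≈ 6.17 × 14.465 ≈ 89.2 kt.

89 kt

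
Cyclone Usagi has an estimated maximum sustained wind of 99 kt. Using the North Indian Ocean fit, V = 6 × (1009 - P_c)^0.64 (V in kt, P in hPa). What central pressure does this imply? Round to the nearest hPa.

ΔP = (V / 6)^(1/0.64) = (99/6)^1.562.
99/6 = 16.500; 16.500^1.562 ≈ 79.86 hPa.
P_c = 1009 − 79.86 = 929.14 ≈ 929 hPa.

929 hPa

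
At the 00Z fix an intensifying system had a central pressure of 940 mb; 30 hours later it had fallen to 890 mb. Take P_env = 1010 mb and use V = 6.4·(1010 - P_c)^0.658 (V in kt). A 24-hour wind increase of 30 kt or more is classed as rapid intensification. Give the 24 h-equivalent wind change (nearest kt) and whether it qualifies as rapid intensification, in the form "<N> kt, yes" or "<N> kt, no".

V₁: ΔP = 70, V ≈ 6.4 × 70^0.658 ≈ 104.77 kt.
V₂: ΔP = 120, V ≈ 6.4 × 120^0.658 ≈ 149.38 kt.
ΔV over 30 h = 44.61 kt → 24 h equivalent = 44.61 × 24/30 ≈ 35.69 kt.
36 kt ≥ 30 kt ⇒ rapid intensification.

36 kt, yes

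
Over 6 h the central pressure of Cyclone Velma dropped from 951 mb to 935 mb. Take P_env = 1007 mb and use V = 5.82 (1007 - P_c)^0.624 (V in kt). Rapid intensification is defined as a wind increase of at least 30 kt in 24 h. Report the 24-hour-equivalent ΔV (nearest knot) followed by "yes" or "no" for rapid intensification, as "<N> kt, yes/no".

V₁: ΔP = 56, V ≈ 5.82 × 56^0.624 ≈ 71.75 kt.
V₂: ΔP = 72, V ≈ 5.82 × 72^0.624 ≈ 83.93 kt.
ΔV over 6 h = 12.18 kt → 24 h equivalent = 12.18 × 24/6 ≈ 48.72 kt.
49 kt ≥ 30 kt ⇒ rapid intensification.

49 kt, yes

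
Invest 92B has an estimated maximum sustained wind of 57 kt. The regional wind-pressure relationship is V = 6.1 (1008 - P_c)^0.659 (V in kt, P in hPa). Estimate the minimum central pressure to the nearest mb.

978 mb

ΔP = (V / 6.1)^(1/0.659) = (57/6.1)^1.517.
57/6.1 = 9.344; 9.344^1.517 ≈ 29.70 mb.
P_c = 1008 − 29.70 = 978.30 ≈ 978 mb.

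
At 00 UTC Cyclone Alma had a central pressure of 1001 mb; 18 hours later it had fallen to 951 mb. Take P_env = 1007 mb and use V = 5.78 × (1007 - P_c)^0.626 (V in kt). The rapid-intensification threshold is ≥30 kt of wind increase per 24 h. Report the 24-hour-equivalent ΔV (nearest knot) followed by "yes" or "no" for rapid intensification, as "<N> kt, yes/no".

V₁: ΔP = 6, V ≈ 5.78 × 6^0.626 ≈ 17.74 kt.
V₂: ΔP = 56, V ≈ 5.78 × 56^0.626 ≈ 71.83 kt.
ΔV over 18 h = 54.09 kt → 24 h equivalent = 54.09 × 24/18 ≈ 72.12 kt.
72 kt ≥ 30 kt ⇒ rapid intensification.

72 kt, yes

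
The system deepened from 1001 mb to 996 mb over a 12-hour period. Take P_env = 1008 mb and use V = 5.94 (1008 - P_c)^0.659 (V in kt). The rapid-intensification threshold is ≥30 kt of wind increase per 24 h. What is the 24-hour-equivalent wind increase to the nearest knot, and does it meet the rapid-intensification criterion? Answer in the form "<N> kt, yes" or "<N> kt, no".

V₁: ΔP = 7, V ≈ 5.94 × 7^0.659 ≈ 21.41 kt.
V₂: ΔP = 12, V ≈ 5.94 × 12^0.659 ≈ 30.55 kt.
ΔV over 12 h = 9.14 kt → 24 h equivalent = 9.14 × 24/12 ≈ 18.28 kt.
18 kt < 30 kt ⇒ not rapid intensification.

18 kt, no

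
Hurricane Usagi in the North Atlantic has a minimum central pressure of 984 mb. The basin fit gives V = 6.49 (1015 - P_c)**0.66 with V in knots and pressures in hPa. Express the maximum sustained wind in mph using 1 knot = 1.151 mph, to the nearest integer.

72 mph

ΔP = 1015 − 984 = 31 mb.
V ≈ 6.49 × 31^0.66 = 6.49 × 9.645 ≈ 62.596 kt.
62.596 × 1.151 ≈ 72.05 mph → 72 mph.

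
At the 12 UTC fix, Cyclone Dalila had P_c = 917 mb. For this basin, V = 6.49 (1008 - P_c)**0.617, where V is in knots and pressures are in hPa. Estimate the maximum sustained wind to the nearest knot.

ΔP = 1008 − 917 = 91 mb.
91^0.617 ≈ 16.171.
V ≈ 6.49 × 16.171 ≈ 104.9 kt.

105 kt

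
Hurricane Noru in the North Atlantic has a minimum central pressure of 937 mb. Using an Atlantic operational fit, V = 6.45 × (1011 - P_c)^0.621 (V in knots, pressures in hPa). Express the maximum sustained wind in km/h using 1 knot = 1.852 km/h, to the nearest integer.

ΔP = 1011 − 937 = 74 mb.
V ≈ 6.45 × 74^0.621 = 6.45 × 14.481 ≈ 93.401 kt.
93.401 × 1.852 ≈ 172.98 km/h → 173 km/h.

173 km/h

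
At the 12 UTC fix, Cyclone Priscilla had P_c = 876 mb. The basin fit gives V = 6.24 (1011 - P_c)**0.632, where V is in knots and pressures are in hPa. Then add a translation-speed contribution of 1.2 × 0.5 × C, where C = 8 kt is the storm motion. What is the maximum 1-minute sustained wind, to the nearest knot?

143 kt

ΔP = 1011 − 876 = 135 mb.
135^0.632 ≈ 22.201.
V ≈ 6.24 × 22.201 ≈ 138.5 kt.
Translation term: 1.2 × 0.5 × 8 = 4.8 kt.
Corrected V ≈ 143.3 kt → 143 kt.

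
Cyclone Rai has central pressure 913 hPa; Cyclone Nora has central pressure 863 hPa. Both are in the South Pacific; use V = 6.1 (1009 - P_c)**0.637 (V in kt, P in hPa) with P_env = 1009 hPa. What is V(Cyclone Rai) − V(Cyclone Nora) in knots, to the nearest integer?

Cyclone Rai: ΔP = 96; V ≈ 6.1 × 96^0.637 ≈ 111.70 kt.
Cyclone Nora: ΔP = 146; V ≈ 6.1 × 146^0.637 ≈ 145.89 kt.
Difference ≈ 111.70 − 145.89 = -34.19 → -34 kt.

-34 kt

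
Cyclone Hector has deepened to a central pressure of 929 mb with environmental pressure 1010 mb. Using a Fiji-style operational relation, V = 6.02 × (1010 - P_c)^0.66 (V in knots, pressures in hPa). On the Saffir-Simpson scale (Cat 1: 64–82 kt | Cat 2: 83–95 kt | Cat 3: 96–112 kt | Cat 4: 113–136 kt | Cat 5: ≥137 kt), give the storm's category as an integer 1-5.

ΔP = 1010 − 929 = 81 mb.
V ≈ 6.02 × 81^0.66 = 6.02 × 18.18 ≈ 109 kt.
109 kt falls in the Category 3 band.

3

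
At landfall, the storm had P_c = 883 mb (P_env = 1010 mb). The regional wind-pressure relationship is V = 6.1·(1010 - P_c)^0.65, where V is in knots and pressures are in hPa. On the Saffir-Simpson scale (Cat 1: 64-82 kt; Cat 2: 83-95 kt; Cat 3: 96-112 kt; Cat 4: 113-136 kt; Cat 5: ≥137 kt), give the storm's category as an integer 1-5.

ΔP = 1010 − 883 = 127 mb.
V ≈ 6.1 × 127^0.65 = 6.1 × 23.31 ≈ 142 kt.
142 kt falls in the Category 5 band.

5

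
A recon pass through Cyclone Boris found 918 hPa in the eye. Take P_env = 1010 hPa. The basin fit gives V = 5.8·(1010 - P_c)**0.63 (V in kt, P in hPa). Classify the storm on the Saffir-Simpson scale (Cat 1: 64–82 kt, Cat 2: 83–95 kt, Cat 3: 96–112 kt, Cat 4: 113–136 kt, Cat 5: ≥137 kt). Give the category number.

3

ΔP = 1010 − 918 = 92 hPa.
V ≈ 5.8 × 92^0.63 = 5.8 × 17.27 ≈ 100 kt.
100 kt falls in the Category 3 band.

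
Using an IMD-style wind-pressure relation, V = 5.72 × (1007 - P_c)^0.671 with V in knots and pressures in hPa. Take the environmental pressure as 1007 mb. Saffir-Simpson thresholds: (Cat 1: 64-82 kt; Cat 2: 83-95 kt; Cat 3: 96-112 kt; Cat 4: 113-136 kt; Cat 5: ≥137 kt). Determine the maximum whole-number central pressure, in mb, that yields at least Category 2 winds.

Category 2 begins at V = 83 kt.
Required ΔP = (83/5.72)^(1/0.671) = 14.510^1.490 ≈ 53.86 mb.
P_c ≤ 1007 − 53.86 = 953.14, so the highest integer P_c is 953 mb.

953 mb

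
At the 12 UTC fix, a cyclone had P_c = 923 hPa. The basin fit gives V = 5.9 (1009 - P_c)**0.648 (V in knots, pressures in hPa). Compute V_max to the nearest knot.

106 kt

ΔP = 1009 − 923 = 86 hPa.
86^0.648 ≈ 17.929.
V ≈ 5.9 × 17.929 ≈ 105.8 kt.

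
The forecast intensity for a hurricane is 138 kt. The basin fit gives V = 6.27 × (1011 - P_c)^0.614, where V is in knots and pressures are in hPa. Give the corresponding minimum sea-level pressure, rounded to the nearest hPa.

857 hPa

ΔP = (V / 6.27)^(1/0.614) = (138/6.27)^1.629.
138/6.27 = 22.010; 22.010^1.629 ≈ 153.70 hPa.
P_c = 1011 − 153.70 = 857.30 ≈ 857 hPa.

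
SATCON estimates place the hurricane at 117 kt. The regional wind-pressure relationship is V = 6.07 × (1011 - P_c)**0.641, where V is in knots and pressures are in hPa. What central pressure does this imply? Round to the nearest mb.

ΔP = (V / 6.07)^(1/0.641) = (117/6.07)^1.560.
117/6.07 = 19.275; 19.275^1.560 ≈ 101.08 mb.
P_c = 1011 − 101.08 = 909.92 ≈ 910 mb.

910 mb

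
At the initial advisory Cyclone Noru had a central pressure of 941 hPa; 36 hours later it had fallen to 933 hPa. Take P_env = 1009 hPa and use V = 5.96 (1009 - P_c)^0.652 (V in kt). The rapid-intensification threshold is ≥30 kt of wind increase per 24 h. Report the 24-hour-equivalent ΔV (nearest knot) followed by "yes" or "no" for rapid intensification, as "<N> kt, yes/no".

V₁: ΔP = 68, V ≈ 5.96 × 68^0.652 ≈ 93.33 kt.
V₂: ΔP = 76, V ≈ 5.96 × 76^0.652 ≈ 100.35 kt.
ΔV over 36 h = 7.02 kt → 24 h equivalent = 7.02 × 24/36 ≈ 4.68 kt.
5 kt < 30 kt ⇒ not rapid intensification.

5 kt, no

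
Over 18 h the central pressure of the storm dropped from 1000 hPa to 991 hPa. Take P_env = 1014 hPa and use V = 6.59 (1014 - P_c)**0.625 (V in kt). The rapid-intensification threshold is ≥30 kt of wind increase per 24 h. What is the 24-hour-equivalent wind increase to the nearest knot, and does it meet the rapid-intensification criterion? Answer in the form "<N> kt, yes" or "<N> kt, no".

17 kt, no

V₁: ΔP = 14, V ≈ 6.59 × 14^0.625 ≈ 34.29 kt.
V₂: ΔP = 23, V ≈ 6.59 × 23^0.625 ≈ 46.77 kt.
ΔV over 18 h = 12.48 kt → 24 h equivalent = 12.48 × 24/18 ≈ 16.64 kt.
17 kt < 30 kt ⇒ not rapid intensification.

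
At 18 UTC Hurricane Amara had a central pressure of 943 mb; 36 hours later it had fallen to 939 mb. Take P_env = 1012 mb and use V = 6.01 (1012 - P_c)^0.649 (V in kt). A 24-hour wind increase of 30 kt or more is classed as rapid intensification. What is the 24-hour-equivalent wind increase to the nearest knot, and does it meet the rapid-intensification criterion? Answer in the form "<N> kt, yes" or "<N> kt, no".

V₁: ΔP = 69, V ≈ 6.01 × 69^0.649 ≈ 93.82 kt.
V₂: ΔP = 73, V ≈ 6.01 × 73^0.649 ≈ 97.31 kt.
ΔV over 36 h = 3.49 kt → 24 h equivalent = 3.49 × 24/36 ≈ 2.33 kt.
2 kt < 30 kt ⇒ not rapid intensification.

2 kt, no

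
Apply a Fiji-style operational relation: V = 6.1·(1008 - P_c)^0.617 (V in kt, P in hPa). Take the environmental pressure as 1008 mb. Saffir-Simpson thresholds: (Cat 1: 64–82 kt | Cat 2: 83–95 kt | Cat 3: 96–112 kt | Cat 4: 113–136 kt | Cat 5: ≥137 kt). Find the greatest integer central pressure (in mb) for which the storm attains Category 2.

Category 2 begins at V = 83 kt.
Required ΔP = (83/6.1)^(1/0.617) = 13.607^1.621 ≈ 68.79 mb.
P_c ≤ 1008 − 68.79 = 939.21, so the highest integer P_c is 939 mb.

939 mb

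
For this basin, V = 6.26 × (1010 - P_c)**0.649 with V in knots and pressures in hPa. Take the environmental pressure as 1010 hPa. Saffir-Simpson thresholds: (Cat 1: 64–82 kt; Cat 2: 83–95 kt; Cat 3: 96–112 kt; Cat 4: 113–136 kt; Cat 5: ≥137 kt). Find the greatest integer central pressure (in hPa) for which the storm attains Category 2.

Category 2 begins at V = 83 kt.
Required ΔP = (83/6.26)^(1/0.649) = 13.259^1.541 ≈ 53.65 hPa.
P_c ≤ 1010 − 53.65 = 956.35, so the highest integer P_c is 956 hPa.

956 hPa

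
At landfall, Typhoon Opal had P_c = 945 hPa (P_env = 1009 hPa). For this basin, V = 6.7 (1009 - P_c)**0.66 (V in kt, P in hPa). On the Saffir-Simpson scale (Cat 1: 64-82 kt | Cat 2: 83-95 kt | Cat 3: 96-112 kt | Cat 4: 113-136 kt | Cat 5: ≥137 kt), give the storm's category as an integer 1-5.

ΔP = 1009 − 945 = 64 hPa.
V ≈ 6.7 × 64^0.66 = 6.7 × 15.56 ≈ 104 kt.
104 kt falls in the Category 3 band.

3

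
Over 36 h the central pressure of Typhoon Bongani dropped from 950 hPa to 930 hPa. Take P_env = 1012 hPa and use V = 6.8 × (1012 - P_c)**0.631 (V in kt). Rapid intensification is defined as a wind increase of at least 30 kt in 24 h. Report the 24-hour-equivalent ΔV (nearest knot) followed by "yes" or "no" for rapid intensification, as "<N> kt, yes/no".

12 kt, no

V₁: ΔP = 62, V ≈ 6.8 × 62^0.631 ≈ 91.94 kt.
V₂: ΔP = 82, V ≈ 6.8 × 82^0.631 ≈ 109.68 kt.
ΔV over 36 h = 17.74 kt → 24 h equivalent = 17.74 × 24/36 ≈ 11.83 kt.
12 kt < 30 kt ⇒ not rapid intensification.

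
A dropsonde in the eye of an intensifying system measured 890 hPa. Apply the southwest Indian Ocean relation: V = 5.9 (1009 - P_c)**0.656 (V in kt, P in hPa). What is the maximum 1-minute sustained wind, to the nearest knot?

136 kt

ΔP = 1009 − 890 = 119 hPa.
119^0.656 ≈ 22.991.
V ≈ 5.9 × 22.991 ≈ 135.6 kt.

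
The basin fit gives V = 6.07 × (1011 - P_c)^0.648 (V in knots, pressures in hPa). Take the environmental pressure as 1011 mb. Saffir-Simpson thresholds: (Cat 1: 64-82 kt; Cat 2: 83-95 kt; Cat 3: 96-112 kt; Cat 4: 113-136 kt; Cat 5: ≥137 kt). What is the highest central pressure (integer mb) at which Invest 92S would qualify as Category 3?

940 mb

Category 3 begins at V = 96 kt.
Required ΔP = (96/6.07)^(1/0.648) = 15.815^1.543 ≈ 70.87 mb.
P_c ≤ 1011 − 70.87 = 940.13, so the highest integer P_c is 940 mb.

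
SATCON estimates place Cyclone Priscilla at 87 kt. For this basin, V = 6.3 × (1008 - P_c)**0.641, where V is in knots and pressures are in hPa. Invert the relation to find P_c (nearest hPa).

948 hPa

ΔP = (V / 6.3)^(1/0.641) = (87/6.3)^1.560.
87/6.3 = 13.810; 13.810^1.560 ≈ 60.08 hPa.
P_c = 1008 − 60.08 = 947.92 ≈ 948 hPa.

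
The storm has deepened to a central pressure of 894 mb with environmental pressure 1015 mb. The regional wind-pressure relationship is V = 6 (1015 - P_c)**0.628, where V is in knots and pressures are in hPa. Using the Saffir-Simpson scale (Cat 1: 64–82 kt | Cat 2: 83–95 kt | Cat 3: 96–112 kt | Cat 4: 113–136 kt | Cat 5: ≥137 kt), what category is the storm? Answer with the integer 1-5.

ΔP = 1015 − 894 = 121 mb.
V ≈ 6 × 121^0.628 = 6 × 20.32 ≈ 122 kt.
122 kt falls in the Category 4 band.

4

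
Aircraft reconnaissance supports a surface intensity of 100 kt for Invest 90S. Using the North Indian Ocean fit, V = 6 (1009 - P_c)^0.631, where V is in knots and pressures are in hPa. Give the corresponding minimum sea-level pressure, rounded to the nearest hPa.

923 hPa

ΔP = (V / 6)^(1/0.631) = (100/6)^1.585.
100/6 = 16.667; 16.667^1.585 ≈ 86.37 hPa.
P_c = 1009 − 86.37 = 922.63 ≈ 923 hPa.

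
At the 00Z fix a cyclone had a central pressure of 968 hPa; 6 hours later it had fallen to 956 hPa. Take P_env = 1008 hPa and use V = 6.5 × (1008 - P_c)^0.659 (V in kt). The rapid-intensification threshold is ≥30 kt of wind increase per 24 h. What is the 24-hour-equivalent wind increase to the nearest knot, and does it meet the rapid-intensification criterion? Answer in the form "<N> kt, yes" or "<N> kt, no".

56 kt, yes

V₁: ΔP = 40, V ≈ 6.5 × 40^0.659 ≈ 73.90 kt.
V₂: ΔP = 52, V ≈ 6.5 × 52^0.659 ≈ 87.85 kt.
ΔV over 6 h = 13.95 kt → 24 h equivalent = 13.95 × 24/6 ≈ 55.80 kt.
56 kt ≥ 30 kt ⇒ rapid intensification.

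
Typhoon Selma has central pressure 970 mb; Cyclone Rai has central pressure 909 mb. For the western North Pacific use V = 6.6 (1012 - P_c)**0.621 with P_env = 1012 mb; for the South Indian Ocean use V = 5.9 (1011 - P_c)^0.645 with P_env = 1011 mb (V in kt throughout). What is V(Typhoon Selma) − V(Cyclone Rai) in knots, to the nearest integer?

-49 kt

Typhoon Selma: ΔP = 42; V ≈ 6.6 × 42^0.621 ≈ 67.23 kt.
Cyclone Rai: ΔP = 102; V ≈ 5.9 × 102^0.645 ≈ 116.52 kt.
Difference ≈ 67.23 − 116.52 = -49.29 → -49 kt.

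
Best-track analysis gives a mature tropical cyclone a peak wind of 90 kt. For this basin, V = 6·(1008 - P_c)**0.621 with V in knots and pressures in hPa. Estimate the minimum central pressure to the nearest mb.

930 mb

ΔP = (V / 6)^(1/0.621) = (90/6)^1.610.
90/6 = 15.000; 15.000^1.610 ≈ 78.32 mb.
P_c = 1008 − 78.32 = 929.68 ≈ 930 mb.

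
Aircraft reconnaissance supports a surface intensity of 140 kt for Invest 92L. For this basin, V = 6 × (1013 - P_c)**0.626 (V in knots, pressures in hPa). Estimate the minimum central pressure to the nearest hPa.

860 hPa

ΔP = (V / 6)^(1/0.626) = (140/6)^1.597.
140/6 = 23.333; 23.333^1.597 ≈ 153.20 hPa.
P_c = 1013 − 153.20 = 859.80 ≈ 860 hPa.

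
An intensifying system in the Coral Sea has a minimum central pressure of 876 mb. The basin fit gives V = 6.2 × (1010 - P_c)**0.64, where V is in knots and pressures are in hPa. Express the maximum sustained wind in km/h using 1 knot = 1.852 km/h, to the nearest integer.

ΔP = 1010 − 876 = 134 mb.
V ≈ 6.2 × 134^0.64 = 6.2 × 22.980 ≈ 142.475 kt.
142.475 × 1.852 ≈ 263.86 km/h → 264 km/h.

264 km/h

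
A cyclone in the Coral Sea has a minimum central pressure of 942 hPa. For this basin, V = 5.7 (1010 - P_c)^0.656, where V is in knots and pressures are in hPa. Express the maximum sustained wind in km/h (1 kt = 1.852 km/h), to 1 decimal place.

168.1 km/h

ΔP = 1010 − 942 = 68 hPa.
V ≈ 5.7 × 68^0.656 = 5.7 × 15.927 ≈ 90.782 kt.
90.782 × 1.852 ≈ 168.13 km/h → 168.1 km/h.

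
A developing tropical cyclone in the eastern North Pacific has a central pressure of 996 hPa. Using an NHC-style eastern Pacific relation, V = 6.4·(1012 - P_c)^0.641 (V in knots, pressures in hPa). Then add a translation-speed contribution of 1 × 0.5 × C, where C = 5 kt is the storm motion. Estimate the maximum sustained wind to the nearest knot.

40 kt

ΔP = 1012 − 996 = 16 hPa.
16^0.641 ≈ 5.913.
V ≈ 6.4 × 5.913 ≈ 37.8 kt.
Translation term: 1 × 0.5 × 5 = 2.5 kt.
Corrected V ≈ 40.3 kt → 40 kt.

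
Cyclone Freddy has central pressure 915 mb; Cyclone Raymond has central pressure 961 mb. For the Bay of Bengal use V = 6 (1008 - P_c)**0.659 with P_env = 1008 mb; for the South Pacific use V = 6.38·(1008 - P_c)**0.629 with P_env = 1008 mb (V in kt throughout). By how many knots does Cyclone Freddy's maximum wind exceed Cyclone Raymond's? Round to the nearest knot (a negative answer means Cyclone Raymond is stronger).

47 kt

Cyclone Freddy: ΔP = 93; V ≈ 6 × 93^0.659 ≈ 118.95 kt.
Cyclone Raymond: ΔP = 47; V ≈ 6.38 × 47^0.629 ≈ 71.87 kt.
Difference ≈ 118.95 − 71.87 = 47.08 → 47 kt.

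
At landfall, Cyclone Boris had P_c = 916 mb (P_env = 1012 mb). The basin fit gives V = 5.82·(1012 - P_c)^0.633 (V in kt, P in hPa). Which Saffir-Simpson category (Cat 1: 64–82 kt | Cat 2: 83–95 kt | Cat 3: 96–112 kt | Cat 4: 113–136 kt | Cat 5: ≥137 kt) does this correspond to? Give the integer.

ΔP = 1012 − 916 = 96 mb.
V ≈ 5.82 × 96^0.633 = 5.82 × 17.98 ≈ 105 kt.
105 kt falls in the Category 3 band.

3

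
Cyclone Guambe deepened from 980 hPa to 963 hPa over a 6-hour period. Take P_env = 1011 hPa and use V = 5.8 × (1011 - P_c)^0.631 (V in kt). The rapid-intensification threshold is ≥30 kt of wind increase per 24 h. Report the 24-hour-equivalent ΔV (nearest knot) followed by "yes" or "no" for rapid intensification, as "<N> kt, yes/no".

V₁: ΔP = 31, V ≈ 5.8 × 31^0.631 ≈ 50.64 kt.
V₂: ΔP = 48, V ≈ 5.8 × 48^0.631 ≈ 66.73 kt.
ΔV over 6 h = 16.09 kt → 24 h equivalent = 16.09 × 24/6 ≈ 64.36 kt.
64 kt ≥ 30 kt ⇒ rapid intensification.

64 kt, yes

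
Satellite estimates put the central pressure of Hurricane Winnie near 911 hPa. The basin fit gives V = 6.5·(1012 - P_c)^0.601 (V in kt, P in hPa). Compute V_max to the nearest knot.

ΔP = 1012 − 911 = 101 hPa.
101^0.601 ≈ 16.018.
V ≈ 6.5 × 16.018 ≈ 104.1 kt.

104 kt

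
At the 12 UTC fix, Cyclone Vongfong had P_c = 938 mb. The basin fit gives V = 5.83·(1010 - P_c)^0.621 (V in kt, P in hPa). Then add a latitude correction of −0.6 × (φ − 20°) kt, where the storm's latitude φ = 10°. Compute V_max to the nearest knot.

89 kt

ΔP = 1010 − 938 = 72 mb.
72^0.621 ≈ 14.237.
V ≈ 5.83 × 14.237 ≈ 83.0 kt.
Latitude correction: −0.6 × (10 − 20) = 6 kt.
Corrected V ≈ 89 kt → 89 kt.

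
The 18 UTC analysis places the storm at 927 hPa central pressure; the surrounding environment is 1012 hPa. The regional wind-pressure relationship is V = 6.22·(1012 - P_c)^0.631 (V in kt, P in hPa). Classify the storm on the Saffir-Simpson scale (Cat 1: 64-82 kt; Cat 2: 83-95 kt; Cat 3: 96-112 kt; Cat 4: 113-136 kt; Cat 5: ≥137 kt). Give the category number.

3

ΔP = 1012 − 927 = 85 hPa.
V ≈ 6.22 × 85^0.631 = 6.22 × 16.50 ≈ 103 kt.
103 kt falls in the Category 3 band.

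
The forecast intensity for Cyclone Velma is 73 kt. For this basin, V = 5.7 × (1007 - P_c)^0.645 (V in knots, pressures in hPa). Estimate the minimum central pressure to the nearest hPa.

955 hPa

ΔP = (V / 5.7)^(1/0.645) = (73/5.7)^1.550.
73/5.7 = 12.807; 12.807^1.550 ≈ 52.12 hPa.
P_c = 1007 − 52.12 = 954.88 ≈ 955 hPa.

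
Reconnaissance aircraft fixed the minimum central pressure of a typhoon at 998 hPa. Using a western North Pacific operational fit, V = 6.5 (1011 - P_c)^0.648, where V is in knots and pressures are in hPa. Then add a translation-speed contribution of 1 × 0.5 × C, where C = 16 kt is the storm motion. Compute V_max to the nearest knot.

42 kt

ΔP = 1011 − 998 = 13 hPa.
13^0.648 ≈ 5.270.
V ≈ 6.5 × 5.270 ≈ 34.3 kt.
Translation term: 1 × 0.5 × 16 = 8 kt.
Corrected V ≈ 42.3 kt → 42 kt.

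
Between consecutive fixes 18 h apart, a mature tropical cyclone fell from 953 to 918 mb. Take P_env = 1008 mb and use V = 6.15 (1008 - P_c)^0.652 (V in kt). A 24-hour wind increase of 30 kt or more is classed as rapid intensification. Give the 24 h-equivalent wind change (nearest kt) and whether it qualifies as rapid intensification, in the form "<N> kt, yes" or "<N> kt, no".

V₁: ΔP = 55, V ≈ 6.15 × 55^0.652 ≈ 83.87 kt.
V₂: ΔP = 90, V ≈ 6.15 × 90^0.652 ≈ 115.62 kt.
ΔV over 18 h = 31.75 kt → 24 h equivalent = 31.75 × 24/18 ≈ 42.33 kt.
42 kt ≥ 30 kt ⇒ rapid intensification.

42 kt, yes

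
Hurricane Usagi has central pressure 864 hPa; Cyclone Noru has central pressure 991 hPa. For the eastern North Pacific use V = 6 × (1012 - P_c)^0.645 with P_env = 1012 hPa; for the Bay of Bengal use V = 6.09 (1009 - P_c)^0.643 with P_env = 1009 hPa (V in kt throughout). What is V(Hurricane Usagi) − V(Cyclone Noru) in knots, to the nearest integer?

112 kt

Hurricane Usagi: ΔP = 148; V ≈ 6 × 148^0.645 ≈ 150.65 kt.
Cyclone Noru: ΔP = 18; V ≈ 6.09 × 18^0.643 ≈ 39.06 kt.
Difference ≈ 150.65 − 39.06 = 111.59 → 112 kt.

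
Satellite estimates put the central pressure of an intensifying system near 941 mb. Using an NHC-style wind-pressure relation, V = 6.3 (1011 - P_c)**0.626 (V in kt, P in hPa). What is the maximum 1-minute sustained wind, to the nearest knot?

ΔP = 1011 − 941 = 70 mb.
70^0.626 ≈ 14.290.
V ≈ 6.3 × 14.290 ≈ 90.0 kt.

90 kt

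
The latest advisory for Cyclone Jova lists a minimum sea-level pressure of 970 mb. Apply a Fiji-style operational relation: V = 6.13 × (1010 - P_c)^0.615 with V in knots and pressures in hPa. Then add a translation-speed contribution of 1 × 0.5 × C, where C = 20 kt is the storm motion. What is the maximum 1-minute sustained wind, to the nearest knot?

69 kt

ΔP = 1010 − 970 = 40 mb.
40^0.615 ≈ 9.666.
V ≈ 6.13 × 9.666 ≈ 59.3 kt.
Translation term: 1 × 0.5 × 20 = 10 kt.
Corrected V ≈ 69.3 kt → 69 kt.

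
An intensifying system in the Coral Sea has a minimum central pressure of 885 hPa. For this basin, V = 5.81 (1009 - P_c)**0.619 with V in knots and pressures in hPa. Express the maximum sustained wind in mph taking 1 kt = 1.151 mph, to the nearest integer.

ΔP = 1009 − 885 = 124 hPa.
V ≈ 5.81 × 124^0.619 = 5.81 × 19.762 ≈ 114.816 kt.
114.816 × 1.151 ≈ 132.15 mph → 132 mph.

132 mph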